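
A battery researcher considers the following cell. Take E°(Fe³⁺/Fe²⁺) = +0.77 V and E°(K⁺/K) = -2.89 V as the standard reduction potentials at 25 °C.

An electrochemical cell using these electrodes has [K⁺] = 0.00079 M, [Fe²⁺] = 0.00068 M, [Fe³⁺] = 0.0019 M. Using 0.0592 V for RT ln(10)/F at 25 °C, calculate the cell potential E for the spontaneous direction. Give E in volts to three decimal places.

+3.870 V

Fe³⁺/Fe²⁺ is the cathode (higher E°), K⁺/K the anode: E°cell = +0.77 − (-2.89) = +3.66 V, n = 1.
Overall: Fe³⁺(aq) + K(s) → Fe²⁺(aq) + K⁺(aq)
Q = [Fe²⁺]·[K⁺] / ([Fe³⁺]); log Q = -3.549.
E = E° − (0.0592/n) log Q = +3.66 − (0.0592/1)(-3.549) = +3.870 V.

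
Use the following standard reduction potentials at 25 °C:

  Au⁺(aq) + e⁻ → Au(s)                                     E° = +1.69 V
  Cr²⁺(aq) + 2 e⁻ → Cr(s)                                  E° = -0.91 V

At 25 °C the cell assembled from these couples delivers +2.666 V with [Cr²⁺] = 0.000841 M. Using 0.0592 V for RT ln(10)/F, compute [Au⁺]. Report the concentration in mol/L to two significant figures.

Au⁺/Au is the cathode, Cr²⁺/Cr the anode: E°cell = +2.60 V, n = 2.
Overall reaction: 2 Au⁺(aq) + Cr(s) → 2 Au(s) + Cr²⁺(aq); Q = [Cr²⁺]^1/[Au⁺]^2.
From E = E° − (0.0592/n) log Q: log Q = (E° − E)·n/0.0592 = (+2.60 − (+2.666))·2/0.0592 = -2.2297.
So 2·log[Au⁺] = 1·log(0.000841) − log Q = -3.0752 − (-2.2297) = -0.8455; log[Au⁺] = -0.8455 / 2 = -0.4228; [Au⁺] = 10^(-0.4228) ≈ 0.38 M.

0.38 M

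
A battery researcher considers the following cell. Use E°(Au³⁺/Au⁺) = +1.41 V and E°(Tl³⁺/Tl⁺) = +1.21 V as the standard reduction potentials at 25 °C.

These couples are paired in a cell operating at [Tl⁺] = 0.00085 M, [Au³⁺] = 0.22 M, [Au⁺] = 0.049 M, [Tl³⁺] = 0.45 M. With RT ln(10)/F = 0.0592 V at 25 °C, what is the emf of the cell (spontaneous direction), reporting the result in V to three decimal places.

Au³⁺/Au⁺ is the cathode (higher E°), Tl³⁺/Tl⁺ the anode: E°cell = +1.41 − (+1.21) = +0.20 V, n = 2.
Overall: Au³⁺(aq) + Tl⁺(aq) → Au⁺(aq) + Tl³⁺(aq)
Q = [Au⁺]·[Tl³⁺] / ([Au³⁺]·[Tl⁺]); log Q = 2.072.
E = E° − (0.0592/n) log Q = +0.20 − (0.0592/2)(2.072) = +0.139 V.

+0.139 V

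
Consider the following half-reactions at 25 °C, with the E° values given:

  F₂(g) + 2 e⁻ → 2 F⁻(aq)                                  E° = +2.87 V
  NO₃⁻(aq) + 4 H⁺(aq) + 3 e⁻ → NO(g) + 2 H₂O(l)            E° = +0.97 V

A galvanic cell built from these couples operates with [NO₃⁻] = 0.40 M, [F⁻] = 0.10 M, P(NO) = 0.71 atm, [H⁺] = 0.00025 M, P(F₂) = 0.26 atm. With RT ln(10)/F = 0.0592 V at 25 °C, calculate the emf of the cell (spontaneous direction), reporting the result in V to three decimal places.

+2.231 V

F₂/F⁻ is the cathode (higher E°), NO₃⁻/NO the anode: E°cell = +2.87 − (+0.97) = +1.90 V, n = 6.
Overall: 3 F₂(g) + 2 NO(g) + 4 H₂O(l) → 6 F⁻(aq) + 2 NO₃⁻(aq) + 8 H⁺(aq)
Q = [F⁻]^6·[NO₃⁻]^2·[H⁺]^8 / (P(F₂)^3·P(NO)^2); log Q = -33.560.
E = E° − (0.0592/n) log Q = +1.90 − (0.0592/6)(-33.560) = +2.231 V.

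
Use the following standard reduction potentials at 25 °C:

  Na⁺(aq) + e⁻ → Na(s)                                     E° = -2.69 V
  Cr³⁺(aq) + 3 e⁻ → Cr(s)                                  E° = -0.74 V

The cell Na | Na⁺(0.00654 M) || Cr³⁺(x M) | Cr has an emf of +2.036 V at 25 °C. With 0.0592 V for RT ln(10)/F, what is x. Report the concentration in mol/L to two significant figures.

0.0064 M

Cr³⁺/Cr is the cathode, Na⁺/Na the anode: E°cell = +1.95 V, n = 3.
Overall reaction: Cr³⁺(aq) + 3 Na(s) → Cr(s) + 3 Na⁺(aq); Q = [Na⁺]^3/[Cr³⁺]^1.
From E = E° − (0.0592/n) log Q: log Q = (E° − E)·n/0.0592 = (+1.95 − (+2.036))·3/0.0592 = -4.3581.
So 1·log[Cr³⁺] = 3·log(0.00654) − log Q = -6.5533 − (-4.3581) = -2.1952; [Cr³⁺] = 10^(-2.1952) ≈ 0.0064 M.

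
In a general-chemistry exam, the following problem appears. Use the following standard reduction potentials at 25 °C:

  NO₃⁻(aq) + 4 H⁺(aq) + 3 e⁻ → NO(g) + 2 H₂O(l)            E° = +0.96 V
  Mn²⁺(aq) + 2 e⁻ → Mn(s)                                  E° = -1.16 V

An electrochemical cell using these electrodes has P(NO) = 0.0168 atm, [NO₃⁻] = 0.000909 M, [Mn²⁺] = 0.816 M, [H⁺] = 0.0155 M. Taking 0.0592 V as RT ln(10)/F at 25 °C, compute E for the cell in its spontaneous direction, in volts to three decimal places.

+1.955 V

NO₃⁻/NO is the cathode (higher E°), Mn²⁺/Mn the anode: E°cell = +0.96 − (-1.16) = +2.12 V, n = 6.
Overall: 2 NO₃⁻(aq) + 8 H⁺(aq) + 3 Mn(s) → 2 NO(g) + 4 H₂O(l) + 3 Mn²⁺(aq)
Q = P(NO)^2·[Mn²⁺]^3 / ([NO₃⁻]^2·[H⁺]^8); log Q = 16.746.
E = E° − (0.0592/n) log Q = +2.12 − (0.0592/6)(16.746) = +1.955 V.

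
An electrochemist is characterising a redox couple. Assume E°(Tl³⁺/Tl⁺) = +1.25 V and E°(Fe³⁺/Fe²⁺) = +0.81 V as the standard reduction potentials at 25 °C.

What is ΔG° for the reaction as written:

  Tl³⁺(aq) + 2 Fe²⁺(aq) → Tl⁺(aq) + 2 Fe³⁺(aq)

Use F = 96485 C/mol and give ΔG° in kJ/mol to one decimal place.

As written, Tl³⁺/Tl⁺ is reduced (cathode) and Fe³⁺/Fe²⁺ is oxidised (anode), so E°cell = (+1.25) − (+0.81) = +0.44 V.
Balancing electrons gives n = 2.
ΔG° = −nFE° = −(2)(96485)(+0.44) = -84,907 J = -84.9 kJ/mol.

-84.9 kJ/mol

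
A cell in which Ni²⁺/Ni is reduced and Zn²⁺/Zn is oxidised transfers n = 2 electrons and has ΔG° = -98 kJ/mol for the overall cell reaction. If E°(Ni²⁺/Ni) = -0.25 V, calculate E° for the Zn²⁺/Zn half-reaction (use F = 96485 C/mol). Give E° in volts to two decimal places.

E°cell = −ΔG°/(nF) = −(-98×10³)/((2)(96485)) = +0.508 V.
Since Ni²⁺/Ni is the cathode and Zn²⁺/Zn the anode, E°cell = E°(Ni²⁺/Ni) − E°(Zn²⁺/Zn).
So E°(Zn²⁺/Zn) = E°(Ni²⁺/Ni) − E°cell = (-0.25) − (+0.508) = -0.76 V.

-0.76 V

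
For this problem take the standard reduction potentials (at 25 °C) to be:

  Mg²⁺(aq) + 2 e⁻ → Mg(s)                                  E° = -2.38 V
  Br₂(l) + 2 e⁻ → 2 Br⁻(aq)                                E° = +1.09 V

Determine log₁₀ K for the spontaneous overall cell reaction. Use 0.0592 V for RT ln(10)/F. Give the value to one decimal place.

Cathode: Br₂/Br⁻; anode: Mg²⁺/Mg. E°cell = +3.47 V, n = 2.
log K = nE°cell / 0.0592 = (2)(+3.47) / 0.0592 = 117.2.

117.2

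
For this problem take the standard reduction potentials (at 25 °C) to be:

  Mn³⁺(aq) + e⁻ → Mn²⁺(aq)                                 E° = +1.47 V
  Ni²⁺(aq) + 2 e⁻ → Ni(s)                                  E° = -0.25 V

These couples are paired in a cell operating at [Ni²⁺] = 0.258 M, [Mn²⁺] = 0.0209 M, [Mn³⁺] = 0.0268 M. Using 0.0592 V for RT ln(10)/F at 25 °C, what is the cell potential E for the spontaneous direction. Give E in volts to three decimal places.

Mn³⁺/Mn²⁺ is the cathode (higher E°), Ni²⁺/Ni the anode: E°cell = +1.47 − (-0.25) = +1.72 V, n = 2.
Overall: 2 Mn³⁺(aq) + Ni(s) → 2 Mn²⁺(aq) + Ni²⁺(aq)
Q = [Mn²⁺]^2·[Ni²⁺] / ([Mn³⁺]^2); log Q = -0.804.
E = E° − (0.0592/n) log Q = +1.72 − (0.0592/2)(-0.804) = +1.744 V.

+1.744 V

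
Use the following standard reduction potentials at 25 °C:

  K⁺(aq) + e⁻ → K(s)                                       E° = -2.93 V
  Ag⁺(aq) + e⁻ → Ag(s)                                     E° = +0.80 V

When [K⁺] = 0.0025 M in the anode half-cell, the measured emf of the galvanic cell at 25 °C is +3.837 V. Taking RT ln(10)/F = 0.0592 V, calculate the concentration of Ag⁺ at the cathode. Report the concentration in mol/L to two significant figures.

Ag⁺/Ag is the cathode, K⁺/K the anode: E°cell = +3.73 V, n = 1.
Overall reaction: Ag⁺(aq) + K(s) → Ag(s) + K⁺(aq); Q = [K⁺]^1/[Ag⁺]^1.
From E = E° − (0.0592/n) log Q: log Q = (E° − E)·n/0.0592 = (+3.73 − (+3.837))·1/0.0592 = -1.8074.
So 1·log[Ag⁺] = 1·log(0.0025) − log Q = -2.6021 − (-1.8074) = -0.7947; [Ag⁺] = 10^(-0.7947) ≈ 0.16 M.

0.16 M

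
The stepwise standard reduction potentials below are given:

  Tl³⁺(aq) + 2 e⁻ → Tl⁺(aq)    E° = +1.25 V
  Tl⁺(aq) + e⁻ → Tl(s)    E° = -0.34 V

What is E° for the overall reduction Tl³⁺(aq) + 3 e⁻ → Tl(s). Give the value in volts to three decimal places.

Standard free energies of sequential steps add: ΔG°₃ = ΔG°₁ + ΔG°₂, so n₃E°₃ = n₁E°₁ + n₂E°₂.
E°₃ = (2×+1.25 + 1×-0.34) / 3 = (+2.160) / 3 = +0.720 V.
E° values themselves are not directly additive — weighting by electron count is essential.

+0.720 V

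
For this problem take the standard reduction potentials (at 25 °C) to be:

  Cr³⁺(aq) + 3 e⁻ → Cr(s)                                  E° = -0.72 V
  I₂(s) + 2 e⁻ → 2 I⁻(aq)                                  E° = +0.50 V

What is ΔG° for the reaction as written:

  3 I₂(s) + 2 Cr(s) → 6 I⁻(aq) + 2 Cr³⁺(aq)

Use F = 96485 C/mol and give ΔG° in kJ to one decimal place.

As written, I₂/I⁻ is reduced (cathode) and Cr³⁺/Cr is oxidised (anode), so E°cell = (+0.50) − (-0.72) = +1.22 V.
Balancing electrons gives n = 6.
ΔG° = −nFE° = −(6)(96485)(+1.22) = -706,270 J = -706.3 kJ.

-706.3 kJ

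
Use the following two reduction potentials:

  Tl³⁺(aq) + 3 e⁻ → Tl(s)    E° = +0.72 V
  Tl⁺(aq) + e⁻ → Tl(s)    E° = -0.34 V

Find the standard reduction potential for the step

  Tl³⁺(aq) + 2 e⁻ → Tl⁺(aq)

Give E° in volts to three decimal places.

+1.250 V

Sequential free energies add, so n₃E°₃ = n₁E°₁ + n₂E°₂.
With n₃ = 3, and the known step contributing 1×(-0.34) V, the unknown satisfies 2·E° = 3×(+0.72) − 1×(-0.34) = +2.500.
E° = +2.500 / 2 = +1.250 V.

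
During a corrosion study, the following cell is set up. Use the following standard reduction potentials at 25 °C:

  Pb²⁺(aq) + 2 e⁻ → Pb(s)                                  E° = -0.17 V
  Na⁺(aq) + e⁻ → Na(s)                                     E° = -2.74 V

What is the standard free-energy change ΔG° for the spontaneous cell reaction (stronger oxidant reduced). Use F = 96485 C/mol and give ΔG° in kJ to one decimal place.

Pb²⁺/Pb (E° = -0.17 V) is the cathode; Na⁺/Na (E° = -2.74 V) is the anode, so E°cell = +2.57 V.
Balancing electrons gives n = 2 (lcm of 2 and 1).
ΔG° = −nFE° = −(2)(96485)(+2.57) = -495,933 J = -495.9 kJ.

-495.9 kJ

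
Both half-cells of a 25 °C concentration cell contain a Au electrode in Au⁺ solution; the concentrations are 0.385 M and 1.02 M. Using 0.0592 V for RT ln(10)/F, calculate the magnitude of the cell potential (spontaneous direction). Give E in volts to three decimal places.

+0.025 V

For a concentration cell E°cell = 0. The 1.02 M side is the cathode (reduction is favoured where [Au⁺] is higher).
With n = 1, E = −(0.0592/1) log([Au⁺]ₐₙ/[Au⁺]꜀ₐₜ) = −(0.0592/1) log(0.385/1.02) = −(0.0592/1)(-0.423) = +0.025 V.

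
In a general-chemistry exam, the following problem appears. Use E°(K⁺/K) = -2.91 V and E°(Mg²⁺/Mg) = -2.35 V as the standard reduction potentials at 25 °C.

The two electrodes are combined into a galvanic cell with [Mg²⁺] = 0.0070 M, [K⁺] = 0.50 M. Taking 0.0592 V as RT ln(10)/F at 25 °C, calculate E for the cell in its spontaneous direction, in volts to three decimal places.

Mg²⁺/Mg is the cathode (higher E°), K⁺/K the anode: E°cell = -2.35 − (-2.91) = +0.56 V, n = 2.
Overall: Mg²⁺(aq) + 2 K(s) → Mg(s) + 2 K⁺(aq)
Q = [K⁺]^2 / ([Mg²⁺]); log Q = 1.553.
E = E° − (0.0592/n) log Q = +0.56 − (0.0592/2)(1.553) = +0.514 V.

+0.514 V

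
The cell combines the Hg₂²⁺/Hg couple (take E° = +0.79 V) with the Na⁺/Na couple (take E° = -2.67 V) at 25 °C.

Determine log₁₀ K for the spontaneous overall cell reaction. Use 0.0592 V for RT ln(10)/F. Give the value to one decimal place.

116.9

Cathode: Hg₂²⁺/Hg; anode: Na⁺/Na. E°cell = +3.46 V, n = 2.
log K = nE°cell / 0.0592 = (2)(+3.46) / 0.0592 = 116.9.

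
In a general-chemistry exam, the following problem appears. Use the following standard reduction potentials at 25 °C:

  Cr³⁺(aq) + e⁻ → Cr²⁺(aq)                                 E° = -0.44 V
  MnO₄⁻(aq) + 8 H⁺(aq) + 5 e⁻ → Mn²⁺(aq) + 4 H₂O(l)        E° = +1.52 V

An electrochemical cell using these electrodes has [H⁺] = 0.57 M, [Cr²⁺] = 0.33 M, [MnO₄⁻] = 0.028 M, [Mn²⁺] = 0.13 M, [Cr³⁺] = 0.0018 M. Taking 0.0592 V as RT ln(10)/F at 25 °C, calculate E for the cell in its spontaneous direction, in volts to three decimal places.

+2.063 V

MnO₄⁻/Mn²⁺ is the cathode (higher E°), Cr³⁺/Cr²⁺ the anode: E°cell = +1.52 − (-0.44) = +1.96 V, n = 5.
Overall: MnO₄⁻(aq) + 8 H⁺(aq) + 5 Cr²⁺(aq) → Mn²⁺(aq) + 4 H₂O(l) + 5 Cr³⁺(aq)
Q = [Mn²⁺]·[Cr³⁺]^5 / ([MnO₄⁻]·[H⁺]^8·[Cr²⁺]^5); log Q = -8.696.
E = E° − (0.0592/n) log Q = +1.96 − (0.0592/5)(-8.696) = +2.063 V.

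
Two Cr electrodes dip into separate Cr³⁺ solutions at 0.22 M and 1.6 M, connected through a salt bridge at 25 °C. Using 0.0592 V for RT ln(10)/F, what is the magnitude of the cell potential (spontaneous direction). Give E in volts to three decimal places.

For a concentration cell E°cell = 0. The 1.6 M side is the cathode (reduction is favoured where [Cr³⁺] is higher).
With n = 3, E = −(0.0592/3) log([Cr³⁺]ₐₙ/[Cr³⁺]꜀ₐₜ) = −(0.0592/3) log(0.22/1.6) = −(0.0592/3)(-0.862) = +0.017 V.

+0.017 V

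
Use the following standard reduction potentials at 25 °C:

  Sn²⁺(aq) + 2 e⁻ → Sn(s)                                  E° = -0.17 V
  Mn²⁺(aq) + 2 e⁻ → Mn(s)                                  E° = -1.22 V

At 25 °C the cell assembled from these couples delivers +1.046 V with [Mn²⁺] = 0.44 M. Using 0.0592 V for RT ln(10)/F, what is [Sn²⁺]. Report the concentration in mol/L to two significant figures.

Sn²⁺/Sn is the cathode, Mn²⁺/Mn the anode: E°cell = +1.05 V, n = 2.
Overall reaction: Sn²⁺(aq) + Mn(s) → Sn(s) + Mn²⁺(aq); Q = [Mn²⁺]^1/[Sn²⁺]^1.
From E = E° − (0.0592/n) log Q: log Q = (E° − E)·n/0.0592 = (+1.05 − (+1.046))·2/0.0592 = 0.1351.
So 1·log[Sn²⁺] = 1·log(0.44) − log Q = -0.3565 − (0.1351) = -0.4916; [Sn²⁺] = 10^(-0.4916) ≈ 0.32 M.

0.32 M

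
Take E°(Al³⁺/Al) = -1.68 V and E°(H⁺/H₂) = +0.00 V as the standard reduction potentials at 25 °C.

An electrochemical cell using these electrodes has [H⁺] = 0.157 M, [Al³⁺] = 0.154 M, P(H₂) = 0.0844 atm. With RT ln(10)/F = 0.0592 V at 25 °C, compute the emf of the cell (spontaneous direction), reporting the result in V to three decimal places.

H⁺/H₂ is the cathode (higher E°), Al³⁺/Al the anode: E°cell = +0.00 − (-1.68) = +1.68 V, n = 6.
Overall: 6 H⁺(aq) + 2 Al(s) → 3 H₂(g) + 2 Al³⁺(aq)
Q = P(H₂)^3·[Al³⁺]^2 / ([H⁺]^6); log Q = -0.021.
E = E° − (0.0592/n) log Q = +1.68 − (0.0592/6)(-0.021) = +1.680 V.

+1.680 V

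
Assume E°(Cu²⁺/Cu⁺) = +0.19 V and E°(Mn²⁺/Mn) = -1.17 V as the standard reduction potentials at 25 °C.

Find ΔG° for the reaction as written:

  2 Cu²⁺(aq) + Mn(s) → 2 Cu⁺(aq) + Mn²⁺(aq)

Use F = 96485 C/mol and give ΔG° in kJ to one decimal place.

-262.4 kJ

As written, Cu²⁺/Cu⁺ is reduced (cathode) and Mn²⁺/Mn is oxidised (anode), so E°cell = (+0.19) − (-1.17) = +1.36 V.
Balancing electrons gives n = 2.
ΔG° = −nFE° = −(2)(96485)(+1.36) = -262,439 J = -262.4 kJ.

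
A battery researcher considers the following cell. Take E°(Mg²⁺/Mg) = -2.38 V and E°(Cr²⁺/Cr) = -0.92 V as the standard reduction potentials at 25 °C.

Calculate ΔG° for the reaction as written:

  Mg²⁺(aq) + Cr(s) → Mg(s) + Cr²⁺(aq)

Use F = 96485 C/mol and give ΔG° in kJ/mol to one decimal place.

As written, Mg²⁺/Mg is reduced (cathode) and Cr²⁺/Cr is oxidised (anode), so E°cell = (-2.38) − (-0.92) = -1.46 V.
Balancing electrons gives n = 2.
ΔG° = −nFE° = −(2)(96485)(-1.46) = 281,736 J = +281.7 kJ/mol.

+281.7 kJ/mol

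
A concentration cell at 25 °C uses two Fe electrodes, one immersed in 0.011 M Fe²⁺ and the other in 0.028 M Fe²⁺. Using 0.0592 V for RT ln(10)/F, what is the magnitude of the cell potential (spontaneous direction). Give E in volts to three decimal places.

+0.012 V

For a concentration cell E°cell = 0. The 0.028 M side is the cathode (reduction is favoured where [Fe²⁺] is higher).
With n = 2, E = −(0.0592/2) log([Fe²⁺]ₐₙ/[Fe²⁺]꜀ₐₜ) = −(0.0592/2) log(0.011/0.028) = −(0.0592/2)(-0.406) = +0.012 V.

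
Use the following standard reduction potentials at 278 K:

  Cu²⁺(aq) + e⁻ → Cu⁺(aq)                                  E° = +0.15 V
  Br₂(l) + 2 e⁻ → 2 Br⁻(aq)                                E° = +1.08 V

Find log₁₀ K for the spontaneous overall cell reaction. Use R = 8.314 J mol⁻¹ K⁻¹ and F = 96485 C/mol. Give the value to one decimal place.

Cathode: Br₂/Br⁻; anode: Cu²⁺/Cu⁺. E°cell = (+1.08) − (+0.15) = +0.93 V, with n = 2.
ΔG° = −nFE° = −RT ln K, so ln K = nFE°/(RT) = (2)(96485)(+0.93) / ((8.314)(278)) = 77.646.
log₁₀ K = 77.646 / ln 10 = 33.7.

33.7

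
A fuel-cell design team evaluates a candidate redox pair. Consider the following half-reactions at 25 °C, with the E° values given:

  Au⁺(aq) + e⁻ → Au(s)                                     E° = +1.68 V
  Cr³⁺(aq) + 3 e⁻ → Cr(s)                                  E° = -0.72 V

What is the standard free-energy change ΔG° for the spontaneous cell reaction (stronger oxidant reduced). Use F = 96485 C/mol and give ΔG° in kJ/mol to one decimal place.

Au⁺/Au (E° = +1.68 V) is the cathode; Cr³⁺/Cr (E° = -0.72 V) is the anode, so E°cell = +2.40 V.
Balancing electrons gives n = 3 (lcm of 1 and 3).
ΔG° = −nFE° = −(3)(96485)(+2.40) = -694,692 J = -694.7 kJ/mol.

-694.7 kJ/mol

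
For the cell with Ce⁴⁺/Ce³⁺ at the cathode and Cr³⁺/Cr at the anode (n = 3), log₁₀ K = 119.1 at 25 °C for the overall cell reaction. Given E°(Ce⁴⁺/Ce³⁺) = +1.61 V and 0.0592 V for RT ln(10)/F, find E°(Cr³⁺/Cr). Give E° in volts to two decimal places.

E°cell = (0.0592/n)·log K = (0.0592/3)(119.1) = +2.350 V.
Since Ce⁴⁺/Ce³⁺ is the cathode and Cr³⁺/Cr the anode, E°cell = E°(Ce⁴⁺/Ce³⁺) − E°(Cr³⁺/Cr).
So E°(Cr³⁺/Cr) = E°(Ce⁴⁺/Ce³⁺) − E°cell = (+1.61) − (+2.350) = -0.74 V.

-0.74 V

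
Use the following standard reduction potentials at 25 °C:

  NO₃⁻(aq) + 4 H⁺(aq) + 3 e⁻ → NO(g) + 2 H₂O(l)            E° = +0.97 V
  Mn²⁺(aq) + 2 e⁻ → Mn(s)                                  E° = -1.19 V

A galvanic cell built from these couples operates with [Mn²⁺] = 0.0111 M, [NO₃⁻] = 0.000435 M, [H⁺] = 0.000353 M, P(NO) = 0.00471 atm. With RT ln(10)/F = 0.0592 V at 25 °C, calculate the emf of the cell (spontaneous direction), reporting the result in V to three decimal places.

NO₃⁻/NO is the cathode (higher E°), Mn²⁺/Mn the anode: E°cell = +0.97 − (-1.19) = +2.16 V, n = 6.
Overall: 2 NO₃⁻(aq) + 8 H⁺(aq) + 3 Mn(s) → 2 NO(g) + 4 H₂O(l) + 3 Mn²⁺(aq)
Q = P(NO)^2·[Mn²⁺]^3 / ([NO₃⁻]^2·[H⁺]^8); log Q = 23.823.
E = E° − (0.0592/n) log Q = +2.16 − (0.0592/6)(23.823) = +1.925 V.

+1.925 V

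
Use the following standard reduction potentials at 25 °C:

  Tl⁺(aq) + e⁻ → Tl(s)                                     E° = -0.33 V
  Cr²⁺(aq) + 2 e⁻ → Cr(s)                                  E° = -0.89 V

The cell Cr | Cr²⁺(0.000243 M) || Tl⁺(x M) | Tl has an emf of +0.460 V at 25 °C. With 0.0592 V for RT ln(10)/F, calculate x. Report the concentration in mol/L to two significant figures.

Tl⁺/Tl is the cathode, Cr²⁺/Cr the anode: E°cell = +0.56 V, n = 2.
Overall reaction: 2 Tl⁺(aq) + Cr(s) → 2 Tl(s) + Cr²⁺(aq); Q = [Cr²⁺]^1/[Tl⁺]^2.
From E = E° − (0.0592/n) log Q: log Q = (E° − E)·n/0.0592 = (+0.56 − (+0.460))·2/0.0592 = 3.3784.
So 2·log[Tl⁺] = 1·log(0.000243) − log Q = -3.6144 − (3.3784) = -6.9928; log[Tl⁺] = -6.9928 / 2 = -3.4964; [Tl⁺] = 10^(-3.4964) ≈ 0.00032 M.

0.00032 M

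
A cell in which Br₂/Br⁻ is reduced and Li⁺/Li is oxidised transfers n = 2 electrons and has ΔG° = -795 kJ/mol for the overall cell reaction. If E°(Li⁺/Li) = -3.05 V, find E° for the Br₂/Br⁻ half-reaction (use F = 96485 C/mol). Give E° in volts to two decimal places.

+1.07 V

E°cell = −ΔG°/(nF) = −(-795×10³)/((2)(96485)) = +4.120 V.
Since Br₂/Br⁻ is the cathode and Li⁺/Li the anode, E°cell = E°(Br₂/Br⁻) − E°(Li⁺/Li).
So E°(Br₂/Br⁻) = E°cell + E°(Li⁺/Li) = +4.120 + (-3.05) = +1.07 V.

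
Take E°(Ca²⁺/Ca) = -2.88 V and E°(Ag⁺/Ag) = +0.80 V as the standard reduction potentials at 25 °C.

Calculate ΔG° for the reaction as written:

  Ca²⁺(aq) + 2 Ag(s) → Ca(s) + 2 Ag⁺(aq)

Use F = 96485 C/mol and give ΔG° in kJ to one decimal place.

+710.1 kJ

As written, Ca²⁺/Ca is reduced (cathode) and Ag⁺/Ag is oxidised (anode), so E°cell = (-2.88) − (+0.80) = -3.68 V.
Balancing electrons gives n = 2.
ΔG° = −nFE° = −(2)(96485)(-3.68) = 710,130 J = +710.1 kJ.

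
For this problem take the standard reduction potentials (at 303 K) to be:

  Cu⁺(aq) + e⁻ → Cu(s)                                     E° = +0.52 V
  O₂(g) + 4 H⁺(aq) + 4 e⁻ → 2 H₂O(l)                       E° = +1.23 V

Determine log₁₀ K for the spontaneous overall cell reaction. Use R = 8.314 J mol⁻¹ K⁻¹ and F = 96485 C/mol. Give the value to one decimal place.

47.2

Cathode: O₂/H₂O; anode: Cu⁺/Cu. E°cell = (+1.23) − (+0.52) = +0.71 V, with n = 4.
ΔG° = −nFE° = −RT ln K, so ln K = nFE°/(RT) = (4)(96485)(+0.71) / ((8.314)(303)) = 108.774.
log₁₀ K = 108.774 / ln 10 = 47.2.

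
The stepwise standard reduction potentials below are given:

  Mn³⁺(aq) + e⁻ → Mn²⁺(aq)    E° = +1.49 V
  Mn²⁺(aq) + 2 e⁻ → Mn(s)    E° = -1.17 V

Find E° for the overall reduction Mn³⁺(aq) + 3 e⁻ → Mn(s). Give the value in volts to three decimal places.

-0.283 V

Since ΔG° = −nFE° is additive over sequential reductions, n₃E°₃ = n₁E°₁ + n₂E°₂.
E°₃ = (1×+1.49 + 2×-1.17) / 3 = (-0.850) / 3 = -0.283 V.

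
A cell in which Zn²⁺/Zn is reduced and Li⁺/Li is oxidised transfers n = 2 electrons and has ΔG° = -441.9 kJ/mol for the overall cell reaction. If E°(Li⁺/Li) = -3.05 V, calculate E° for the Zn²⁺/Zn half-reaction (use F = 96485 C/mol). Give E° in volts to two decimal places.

-0.76 V

E°cell = −ΔG°/(nF) = −(-441.9×10³)/((2)(96485)) = +2.290 V.
Since Zn²⁺/Zn is the cathode and Li⁺/Li the anode, E°cell = E°(Zn²⁺/Zn) − E°(Li⁺/Li).
So E°(Zn²⁺/Zn) = E°cell + E°(Li⁺/Li) = +2.290 + (-3.05) = -0.76 V.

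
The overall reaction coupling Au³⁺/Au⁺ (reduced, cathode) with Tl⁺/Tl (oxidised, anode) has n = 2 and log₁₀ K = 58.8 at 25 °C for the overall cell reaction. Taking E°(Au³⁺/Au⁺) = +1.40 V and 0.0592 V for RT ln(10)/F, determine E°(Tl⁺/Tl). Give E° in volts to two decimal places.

E°cell = (0.0592/n)·log K = (0.0592/2)(58.8) = +1.740 V.
Since Au³⁺/Au⁺ is the cathode and Tl⁺/Tl the anode, E°cell = E°(Au³⁺/Au⁺) − E°(Tl⁺/Tl).
So E°(Tl⁺/Tl) = E°(Au³⁺/Au⁺) − E°cell = (+1.40) − (+1.740) = -0.34 V.

-0.34 V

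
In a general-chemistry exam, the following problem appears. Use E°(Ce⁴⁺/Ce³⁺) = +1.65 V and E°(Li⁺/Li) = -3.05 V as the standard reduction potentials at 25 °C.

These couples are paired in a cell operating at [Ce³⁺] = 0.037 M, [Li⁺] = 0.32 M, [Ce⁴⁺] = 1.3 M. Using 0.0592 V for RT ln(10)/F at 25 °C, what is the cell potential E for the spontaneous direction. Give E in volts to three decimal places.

+4.821 V

Ce⁴⁺/Ce³⁺ is the cathode (higher E°), Li⁺/Li the anode: E°cell = +1.65 − (-3.05) = +4.70 V, n = 1.
Overall: Ce⁴⁺(aq) + Li(s) → Ce³⁺(aq) + Li⁺(aq)
Q = [Ce³⁺]·[Li⁺] / ([Ce⁴⁺]); log Q = -2.041.
E = E° − (0.0592/n) log Q = +4.70 − (0.0592/1)(-2.041) = +4.821 V.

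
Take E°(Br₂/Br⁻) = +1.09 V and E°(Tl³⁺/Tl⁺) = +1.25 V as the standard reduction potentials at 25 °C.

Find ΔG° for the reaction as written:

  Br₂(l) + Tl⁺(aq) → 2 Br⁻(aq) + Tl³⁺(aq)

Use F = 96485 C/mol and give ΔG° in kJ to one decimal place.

+30.9 kJ

As written, Br₂/Br⁻ is reduced (cathode) and Tl³⁺/Tl⁺ is oxidised (anode), so E°cell = (+1.09) − (+1.25) = -0.16 V.
Balancing electrons gives n = 2.
ΔG° = −nFE° = −(2)(96485)(-0.16) = 30,875 J = +30.9 kJ.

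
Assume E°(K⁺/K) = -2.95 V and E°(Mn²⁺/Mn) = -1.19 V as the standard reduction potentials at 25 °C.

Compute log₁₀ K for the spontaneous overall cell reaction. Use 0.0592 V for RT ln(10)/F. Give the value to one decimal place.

59.5

Cathode: Mn²⁺/Mn; anode: K⁺/K. E°cell = +1.76 V, n = 2.
log K = nE°cell / 0.0592 = (2)(+1.76) / 0.0592 = 59.5.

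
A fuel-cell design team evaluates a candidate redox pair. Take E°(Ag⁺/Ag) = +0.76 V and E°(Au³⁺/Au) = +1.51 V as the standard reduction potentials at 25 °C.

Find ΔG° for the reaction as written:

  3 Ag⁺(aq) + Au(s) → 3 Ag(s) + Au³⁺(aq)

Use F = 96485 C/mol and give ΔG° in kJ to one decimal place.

As written, Ag⁺/Ag is reduced (cathode) and Au³⁺/Au is oxidised (anode), so E°cell = (+0.76) − (+1.51) = -0.75 V.
Balancing electrons gives n = 3.
ΔG° = −nFE° = −(3)(96485)(-0.75) = 217,091 J = +217.1 kJ.

+217.1 kJ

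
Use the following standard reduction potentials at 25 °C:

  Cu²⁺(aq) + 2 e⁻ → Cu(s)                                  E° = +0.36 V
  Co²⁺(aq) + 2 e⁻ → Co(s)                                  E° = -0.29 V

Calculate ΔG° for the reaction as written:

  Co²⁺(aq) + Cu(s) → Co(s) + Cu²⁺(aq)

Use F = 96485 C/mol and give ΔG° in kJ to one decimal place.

As written, Co²⁺/Co is reduced (cathode) and Cu²⁺/Cu is oxidised (anode), so E°cell = (-0.29) − (+0.36) = -0.65 V.
Balancing electrons gives n = 2.
ΔG° = −nFE° = −(2)(96485)(-0.65) = 125,430 J = +125.4 kJ.

+125.4 kJ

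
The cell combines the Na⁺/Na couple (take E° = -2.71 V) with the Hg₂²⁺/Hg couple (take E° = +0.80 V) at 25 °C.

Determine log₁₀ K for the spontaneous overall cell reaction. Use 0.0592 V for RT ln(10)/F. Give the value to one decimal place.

Cathode: Hg₂²⁺/Hg; anode: Na⁺/Na. E°cell = +3.51 V, n = 2.
log K = nE°cell / 0.0592 = (2)(+3.51) / 0.0592 = 118.6.

118.6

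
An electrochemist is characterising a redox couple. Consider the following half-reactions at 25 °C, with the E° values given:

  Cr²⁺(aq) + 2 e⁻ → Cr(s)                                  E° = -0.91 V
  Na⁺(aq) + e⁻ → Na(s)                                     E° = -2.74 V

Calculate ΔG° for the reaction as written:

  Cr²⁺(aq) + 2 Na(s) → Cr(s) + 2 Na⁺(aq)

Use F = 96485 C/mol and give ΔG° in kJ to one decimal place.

As written, Cr²⁺/Cr is reduced (cathode) and Na⁺/Na is oxidised (anode), so E°cell = (-0.91) − (-2.74) = +1.83 V.
Balancing electrons gives n = 2.
ΔG° = −nFE° = −(2)(96485)(+1.83) = -353,135 J = -353.1 kJ.

-353.1 kJ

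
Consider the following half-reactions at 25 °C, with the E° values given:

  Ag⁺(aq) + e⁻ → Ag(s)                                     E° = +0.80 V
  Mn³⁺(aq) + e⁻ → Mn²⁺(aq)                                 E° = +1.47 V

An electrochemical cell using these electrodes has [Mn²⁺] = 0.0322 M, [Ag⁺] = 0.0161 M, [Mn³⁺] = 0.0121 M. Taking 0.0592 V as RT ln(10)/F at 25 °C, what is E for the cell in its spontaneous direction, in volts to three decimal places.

Mn³⁺/Mn²⁺ is the cathode (higher E°), Ag⁺/Ag the anode: E°cell = +1.47 − (+0.80) = +0.67 V, n = 1.
Overall: Mn³⁺(aq) + Ag(s) → Mn²⁺(aq) + Ag⁺(aq)
Q = [Mn²⁺]·[Ag⁺] / ([Mn³⁺]); log Q = -1.368.
E = E° − (0.0592/n) log Q = +0.67 − (0.0592/1)(-1.368) = +0.751 V.

+0.751 V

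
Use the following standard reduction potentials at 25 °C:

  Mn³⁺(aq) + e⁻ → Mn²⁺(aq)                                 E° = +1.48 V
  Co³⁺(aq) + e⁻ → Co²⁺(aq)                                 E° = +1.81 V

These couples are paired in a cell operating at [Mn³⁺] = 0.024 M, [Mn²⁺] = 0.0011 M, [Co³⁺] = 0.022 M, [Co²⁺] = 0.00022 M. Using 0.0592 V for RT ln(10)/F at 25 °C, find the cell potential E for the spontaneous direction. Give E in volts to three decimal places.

Co³⁺/Co²⁺ is the cathode (higher E°), Mn³⁺/Mn²⁺ the anode: E°cell = +1.81 − (+1.48) = +0.33 V, n = 1.
Overall: Co³⁺(aq) + Mn²⁺(aq) → Co²⁺(aq) + Mn³⁺(aq)
Q = [Co²⁺]·[Mn³⁺] / ([Co³⁺]·[Mn²⁺]); log Q = -0.661.
E = E° − (0.0592/n) log Q = +0.33 − (0.0592/1)(-0.661) = +0.369 V.

+0.369 V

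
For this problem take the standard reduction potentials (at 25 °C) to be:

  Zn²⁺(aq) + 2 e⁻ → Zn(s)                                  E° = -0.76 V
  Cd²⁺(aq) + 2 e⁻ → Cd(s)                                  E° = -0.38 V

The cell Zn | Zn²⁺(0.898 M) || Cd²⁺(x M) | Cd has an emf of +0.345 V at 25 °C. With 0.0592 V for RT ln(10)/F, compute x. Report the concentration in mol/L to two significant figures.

0.059 M

Cd²⁺/Cd is the cathode, Zn²⁺/Zn the anode: E°cell = +0.38 V, n = 2.
Overall reaction: Cd²⁺(aq) + Zn(s) → Cd(s) + Zn²⁺(aq); Q = [Zn²⁺]^1/[Cd²⁺]^1.
From E = E° − (0.0592/n) log Q: log Q = (E° − E)·n/0.0592 = (+0.38 − (+0.345))·2/0.0592 = 1.1824.
So 1·log[Cd²⁺] = 1·log(0.898) − log Q = -0.0467 − (1.1824) = -1.2291; [Cd²⁺] = 10^(-1.2291) ≈ 0.059 M.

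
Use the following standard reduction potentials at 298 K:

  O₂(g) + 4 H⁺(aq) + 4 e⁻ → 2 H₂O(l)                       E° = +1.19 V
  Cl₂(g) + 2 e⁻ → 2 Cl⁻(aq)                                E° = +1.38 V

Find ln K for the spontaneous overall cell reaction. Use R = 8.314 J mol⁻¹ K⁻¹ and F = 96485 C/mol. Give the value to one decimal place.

Cathode: Cl₂/Cl⁻; anode: O₂/H₂O. E°cell = (+1.38) − (+1.19) = +0.19 V, with n = 4.
ΔG° = −nFE° = −RT ln K, so ln K = nFE°/(RT) = (4)(96485)(+0.19) / ((8.314)(298)) = 29.597.

29.6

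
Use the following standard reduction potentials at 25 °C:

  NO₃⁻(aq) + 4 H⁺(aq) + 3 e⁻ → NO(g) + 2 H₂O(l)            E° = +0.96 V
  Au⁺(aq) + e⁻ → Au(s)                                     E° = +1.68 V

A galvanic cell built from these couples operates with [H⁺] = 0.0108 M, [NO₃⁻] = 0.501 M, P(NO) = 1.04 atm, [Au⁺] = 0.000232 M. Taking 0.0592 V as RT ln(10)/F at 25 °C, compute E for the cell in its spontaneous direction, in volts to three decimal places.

Au⁺/Au is the cathode (higher E°), NO₃⁻/NO the anode: E°cell = +1.68 − (+0.96) = +0.72 V, n = 3.
Overall: 3 Au⁺(aq) + NO(g) + 2 H₂O(l) → 3 Au(s) + NO₃⁻(aq) + 4 H⁺(aq)
Q = [NO₃⁻]·[H⁺]^4 / ([Au⁺]^3·P(NO)); log Q = 2.720.
E = E° − (0.0592/n) log Q = +0.72 − (0.0592/3)(2.720) = +0.666 V.

+0.666 V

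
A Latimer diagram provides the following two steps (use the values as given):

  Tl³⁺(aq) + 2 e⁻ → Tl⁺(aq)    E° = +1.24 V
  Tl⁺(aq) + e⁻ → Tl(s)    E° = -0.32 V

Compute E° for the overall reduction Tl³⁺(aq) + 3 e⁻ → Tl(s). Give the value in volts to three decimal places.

+0.720 V

Since ΔG° = −nFE° is additive over sequential reductions, n₃E°₃ = n₁E°₁ + n₂E°₂.
E°₃ = (2×+1.24 + 1×-0.32) / 3 = (+2.160) / 3 = +0.720 V.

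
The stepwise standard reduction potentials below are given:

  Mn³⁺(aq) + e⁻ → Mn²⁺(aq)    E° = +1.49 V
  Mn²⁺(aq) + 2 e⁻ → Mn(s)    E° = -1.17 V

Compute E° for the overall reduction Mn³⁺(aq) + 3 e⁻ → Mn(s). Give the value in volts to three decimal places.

-0.283 V

Adding the free-energy changes (−nFE°) of the two steps gives −n₃FE°₃ = −n₁FE°₁ − n₂FE°₂.
E°₃ = (1×+1.49 + 2×-1.17) / 3 = (-0.850) / 3 = -0.283 V.
Simply averaging or adding the two E° values would be wrong; the electron-weighted sum is required.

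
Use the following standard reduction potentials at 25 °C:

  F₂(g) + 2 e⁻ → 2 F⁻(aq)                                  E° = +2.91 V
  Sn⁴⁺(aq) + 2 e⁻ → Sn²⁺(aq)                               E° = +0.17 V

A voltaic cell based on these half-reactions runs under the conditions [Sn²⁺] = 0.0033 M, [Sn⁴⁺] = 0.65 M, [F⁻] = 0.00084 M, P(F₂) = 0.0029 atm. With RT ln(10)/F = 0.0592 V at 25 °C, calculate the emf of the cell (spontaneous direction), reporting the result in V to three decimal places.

F₂/F⁻ is the cathode (higher E°), Sn⁴⁺/Sn²⁺ the anode: E°cell = +2.91 − (+0.17) = +2.74 V, n = 2.
Overall: F₂(g) + Sn²⁺(aq) → 2 F⁻(aq) + Sn⁴⁺(aq)
Q = [F⁻]^2·[Sn⁴⁺] / (P(F₂)·[Sn²⁺]); log Q = -1.319.
E = E° − (0.0592/n) log Q = +2.74 − (0.0592/2)(-1.319) = +2.779 V.

+2.779 V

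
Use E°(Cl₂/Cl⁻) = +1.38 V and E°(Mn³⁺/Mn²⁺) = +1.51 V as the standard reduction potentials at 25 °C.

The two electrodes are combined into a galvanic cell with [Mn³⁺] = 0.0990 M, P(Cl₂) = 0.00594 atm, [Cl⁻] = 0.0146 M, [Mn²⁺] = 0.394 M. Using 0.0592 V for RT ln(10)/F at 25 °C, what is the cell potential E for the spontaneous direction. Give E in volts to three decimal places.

+0.052 V

Mn³⁺/Mn²⁺ is the cathode (higher E°), Cl₂/Cl⁻ the anode: E°cell = +1.51 − (+1.38) = +0.13 V, n = 2.
Overall: 2 Mn³⁺(aq) + 2 Cl⁻(aq) → 2 Mn²⁺(aq) + Cl₂(g)
Q = [Mn²⁺]^2·P(Cl₂) / ([Mn³⁺]^2·[Cl⁻]^2); log Q = 2.645.
E = E° − (0.0592/n) log Q = +0.13 − (0.0592/2)(2.645) = +0.052 V.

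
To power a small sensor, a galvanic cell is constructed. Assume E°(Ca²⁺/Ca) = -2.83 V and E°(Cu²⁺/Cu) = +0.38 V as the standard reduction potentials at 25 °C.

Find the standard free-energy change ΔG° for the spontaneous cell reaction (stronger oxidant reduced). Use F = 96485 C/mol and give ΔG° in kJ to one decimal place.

-619.4 kJ

Cu²⁺/Cu (E° = +0.38 V) is the cathode; Ca²⁺/Ca (E° = -2.83 V) is the anode, so E°cell = +3.21 V.
Balancing electrons gives n = 2 (lcm of 2 and 2).
ΔG° = −nFE° = −(2)(96485)(+3.21) = -619,434 J = -619.4 kJ.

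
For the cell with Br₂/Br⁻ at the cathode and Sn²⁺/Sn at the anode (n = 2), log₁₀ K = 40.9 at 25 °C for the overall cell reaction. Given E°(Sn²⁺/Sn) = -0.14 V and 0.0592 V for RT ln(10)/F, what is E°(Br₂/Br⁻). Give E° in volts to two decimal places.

+1.07 V

E°cell = (0.0592/n)·log K = (0.0592/2)(40.9) = +1.211 V.
Since Br₂/Br⁻ is the cathode and Sn²⁺/Sn the anode, E°cell = E°(Br₂/Br⁻) − E°(Sn²⁺/Sn).
So E°(Br₂/Br⁻) = E°cell + E°(Sn²⁺/Sn) = +1.211 + (-0.14) = +1.07 V.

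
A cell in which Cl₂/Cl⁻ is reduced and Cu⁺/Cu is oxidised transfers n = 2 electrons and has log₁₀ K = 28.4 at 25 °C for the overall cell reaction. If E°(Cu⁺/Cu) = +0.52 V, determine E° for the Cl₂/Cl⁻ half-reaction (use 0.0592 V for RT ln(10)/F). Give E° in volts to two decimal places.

+1.36 V

E°cell = (0.0592/n)·log K = (0.0592/2)(28.4) = +0.841 V.
Since Cl₂/Cl⁻ is the cathode and Cu⁺/Cu the anode, E°cell = E°(Cl₂/Cl⁻) − E°(Cu⁺/Cu).
So E°(Cl₂/Cl⁻) = E°cell + E°(Cu⁺/Cu) = +0.841 + (+0.52) = +1.36 V.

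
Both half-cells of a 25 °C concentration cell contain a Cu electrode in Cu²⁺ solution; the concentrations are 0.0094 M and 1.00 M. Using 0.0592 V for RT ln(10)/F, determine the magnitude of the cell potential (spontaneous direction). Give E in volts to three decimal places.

+0.060 V

For a concentration cell E°cell = 0. The 1.00 M side is the cathode (reduction is favoured where [Cu²⁺] is higher).
With n = 2, E = −(0.0592/2) log([Cu²⁺]ₐₙ/[Cu²⁺]꜀ₐₜ) = −(0.0592/2) log(0.0094/1) = −(0.0592/2)(-2.027) = +0.060 V.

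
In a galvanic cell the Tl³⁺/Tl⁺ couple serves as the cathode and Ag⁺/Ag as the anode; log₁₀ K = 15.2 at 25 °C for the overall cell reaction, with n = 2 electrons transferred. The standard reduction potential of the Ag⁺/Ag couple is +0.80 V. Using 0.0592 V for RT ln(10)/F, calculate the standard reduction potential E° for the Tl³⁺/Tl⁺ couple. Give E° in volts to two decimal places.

E°cell = (0.0592/n)·log K = (0.0592/2)(15.2) = +0.450 V.
Since Tl³⁺/Tl⁺ is the cathode and Ag⁺/Ag the anode, E°cell = E°(Tl³⁺/Tl⁺) − E°(Ag⁺/Ag).
So E°(Tl³⁺/Tl⁺) = E°cell + E°(Ag⁺/Ag) = +0.450 + (+0.80) = +1.25 V.

+1.25 V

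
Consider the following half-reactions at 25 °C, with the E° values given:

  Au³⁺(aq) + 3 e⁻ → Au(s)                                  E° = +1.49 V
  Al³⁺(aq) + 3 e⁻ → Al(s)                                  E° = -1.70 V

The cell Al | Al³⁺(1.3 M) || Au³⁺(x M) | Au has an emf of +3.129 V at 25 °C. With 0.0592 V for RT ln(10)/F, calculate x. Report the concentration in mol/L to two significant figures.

0.0011 M

Au³⁺/Au is the cathode, Al³⁺/Al the anode: E°cell = +3.19 V, n = 3.
Overall reaction: Au³⁺(aq) + Al(s) → Au(s) + Al³⁺(aq); Q = [Al³⁺]^1/[Au³⁺]^1.
From E = E° − (0.0592/n) log Q: log Q = (E° − E)·n/0.0592 = (+3.19 − (+3.129))·3/0.0592 = 3.0912.
So 1·log[Au³⁺] = 1·log(1.3) − log Q = 0.1139 − (3.0912) = -2.9773; [Au³⁺] = 10^(-2.9773) ≈ 0.0011 M.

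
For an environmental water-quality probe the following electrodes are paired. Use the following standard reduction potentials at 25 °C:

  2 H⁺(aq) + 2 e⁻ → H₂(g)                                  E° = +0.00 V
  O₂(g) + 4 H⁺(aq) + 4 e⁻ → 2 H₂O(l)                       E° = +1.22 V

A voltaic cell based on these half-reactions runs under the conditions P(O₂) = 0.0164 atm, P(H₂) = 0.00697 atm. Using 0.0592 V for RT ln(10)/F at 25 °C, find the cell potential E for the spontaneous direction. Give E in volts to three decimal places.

+1.130 V

O₂/H₂O is the cathode (higher E°), H⁺/H₂ the anode: E°cell = +1.22 − (+0.00) = +1.22 V, n = 4.
Overall: O₂(g) + 2 H₂(g) → 2 H₂O(l)
Q = 1 / (P(O₂)·P(H₂)^2); log Q = 6.099.
E = E° − (0.0592/n) log Q = +1.22 − (0.0592/4)(6.099) = +1.130 V.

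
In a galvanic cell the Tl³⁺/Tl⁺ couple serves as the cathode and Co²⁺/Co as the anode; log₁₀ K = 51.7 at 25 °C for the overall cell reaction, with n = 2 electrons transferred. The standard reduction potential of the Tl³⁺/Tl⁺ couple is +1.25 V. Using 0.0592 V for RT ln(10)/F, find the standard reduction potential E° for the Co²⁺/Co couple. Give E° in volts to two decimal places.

-0.28 V

E°cell = (0.0592/n)·log K = (0.0592/2)(51.7) = +1.530 V.
Since Tl³⁺/Tl⁺ is the cathode and Co²⁺/Co the anode, E°cell = E°(Tl³⁺/Tl⁺) − E°(Co²⁺/Co).
So E°(Co²⁺/Co) = E°(Tl³⁺/Tl⁺) − E°cell = (+1.25) − (+1.530) = -0.28 V.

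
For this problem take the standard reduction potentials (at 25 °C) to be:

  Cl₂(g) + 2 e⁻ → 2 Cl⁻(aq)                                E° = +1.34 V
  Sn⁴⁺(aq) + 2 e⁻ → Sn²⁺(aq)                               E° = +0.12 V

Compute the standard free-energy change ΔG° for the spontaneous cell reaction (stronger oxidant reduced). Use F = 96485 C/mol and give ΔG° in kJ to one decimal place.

-235.4 kJ

Cl₂/Cl⁻ (E° = +1.34 V) is the cathode; Sn⁴⁺/Sn²⁺ (E° = +0.12 V) is the anode, so E°cell = +1.22 V.
Balancing electrons gives n = 2 (lcm of 2 and 2).
ΔG° = −nFE° = −(2)(96485)(+1.22) = -235,423 J = -235.4 kJ.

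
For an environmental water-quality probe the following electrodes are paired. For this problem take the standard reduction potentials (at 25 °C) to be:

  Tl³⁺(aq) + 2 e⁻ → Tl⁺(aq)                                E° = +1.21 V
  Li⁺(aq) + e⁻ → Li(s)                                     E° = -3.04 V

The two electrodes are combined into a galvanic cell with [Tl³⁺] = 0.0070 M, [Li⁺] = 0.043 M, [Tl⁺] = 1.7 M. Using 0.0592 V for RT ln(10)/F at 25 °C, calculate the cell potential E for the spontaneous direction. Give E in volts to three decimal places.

Tl³⁺/Tl⁺ is the cathode (higher E°), Li⁺/Li the anode: E°cell = +1.21 − (-3.04) = +4.25 V, n = 2.
Overall: Tl³⁺(aq) + 2 Li(s) → Tl⁺(aq) + 2 Li⁺(aq)
Q = [Tl⁺]·[Li⁺]^2 / ([Tl³⁺]); log Q = -0.348.
E = E° − (0.0592/n) log Q = +4.25 − (0.0592/2)(-0.348) = +4.260 V.

+4.260 V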